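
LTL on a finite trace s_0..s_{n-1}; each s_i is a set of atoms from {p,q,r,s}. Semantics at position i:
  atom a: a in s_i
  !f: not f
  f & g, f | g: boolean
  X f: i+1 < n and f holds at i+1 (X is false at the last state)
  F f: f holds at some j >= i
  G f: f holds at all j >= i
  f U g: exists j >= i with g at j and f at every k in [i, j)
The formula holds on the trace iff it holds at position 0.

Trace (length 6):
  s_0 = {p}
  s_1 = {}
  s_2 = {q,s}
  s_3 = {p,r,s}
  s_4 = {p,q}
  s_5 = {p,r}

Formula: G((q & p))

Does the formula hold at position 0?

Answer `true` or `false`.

s_0={p}: G((q & p))=False (q & p)=False q=False p=True
s_1={}: G((q & p))=False (q & p)=False q=False p=False
s_2={q,s}: G((q & p))=False (q & p)=False q=True p=False
s_3={p,r,s}: G((q & p))=False (q & p)=False q=False p=True
s_4={p,q}: G((q & p))=False (q & p)=True q=True p=True
s_5={p,r}: G((q & p))=False (q & p)=False q=False p=True

Answer: false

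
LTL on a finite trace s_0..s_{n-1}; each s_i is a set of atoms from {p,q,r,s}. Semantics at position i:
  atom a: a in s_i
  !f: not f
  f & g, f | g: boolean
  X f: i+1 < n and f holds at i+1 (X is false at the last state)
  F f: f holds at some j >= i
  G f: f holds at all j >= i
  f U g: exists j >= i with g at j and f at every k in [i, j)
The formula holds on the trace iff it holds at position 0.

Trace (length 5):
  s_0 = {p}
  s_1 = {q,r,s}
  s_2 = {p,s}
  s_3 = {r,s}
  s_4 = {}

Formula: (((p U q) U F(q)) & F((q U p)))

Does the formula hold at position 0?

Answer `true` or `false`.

s_0={p}: (((p U q) U F(q)) & F((q U p)))=True ((p U q) U F(q))=True (p U q)=True p=True q=False F(q)=True F((q U p))=True (q U p)=True
s_1={q,r,s}: (((p U q) U F(q)) & F((q U p)))=True ((p U q) U F(q))=True (p U q)=True p=False q=True F(q)=True F((q U p))=True (q U p)=True
s_2={p,s}: (((p U q) U F(q)) & F((q U p)))=False ((p U q) U F(q))=False (p U q)=False p=True q=False F(q)=False F((q U p))=True (q U p)=True
s_3={r,s}: (((p U q) U F(q)) & F((q U p)))=False ((p U q) U F(q))=False (p U q)=False p=False q=False F(q)=False F((q U p))=False (q U p)=False
s_4={}: (((p U q) U F(q)) & F((q U p)))=False ((p U q) U F(q))=False (p U q)=False p=False q=False F(q)=False F((q U p))=False (q U p)=False

Answer: true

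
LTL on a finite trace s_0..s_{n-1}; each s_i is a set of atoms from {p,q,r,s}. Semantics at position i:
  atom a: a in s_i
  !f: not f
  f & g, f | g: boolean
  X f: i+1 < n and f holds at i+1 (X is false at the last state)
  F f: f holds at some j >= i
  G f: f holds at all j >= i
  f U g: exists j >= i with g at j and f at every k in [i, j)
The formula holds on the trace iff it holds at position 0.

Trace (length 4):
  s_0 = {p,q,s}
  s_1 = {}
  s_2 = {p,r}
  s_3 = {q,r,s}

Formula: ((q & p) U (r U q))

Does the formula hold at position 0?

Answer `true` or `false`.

s_0={p,q,s}: ((q & p) U (r U q))=True (q & p)=True q=True p=True (r U q)=True r=False
s_1={}: ((q & p) U (r U q))=False (q & p)=False q=False p=False (r U q)=False r=False
s_2={p,r}: ((q & p) U (r U q))=True (q & p)=False q=False p=True (r U q)=True r=True
s_3={q,r,s}: ((q & p) U (r U q))=True (q & p)=False q=True p=False (r U q)=True r=True

Answer: true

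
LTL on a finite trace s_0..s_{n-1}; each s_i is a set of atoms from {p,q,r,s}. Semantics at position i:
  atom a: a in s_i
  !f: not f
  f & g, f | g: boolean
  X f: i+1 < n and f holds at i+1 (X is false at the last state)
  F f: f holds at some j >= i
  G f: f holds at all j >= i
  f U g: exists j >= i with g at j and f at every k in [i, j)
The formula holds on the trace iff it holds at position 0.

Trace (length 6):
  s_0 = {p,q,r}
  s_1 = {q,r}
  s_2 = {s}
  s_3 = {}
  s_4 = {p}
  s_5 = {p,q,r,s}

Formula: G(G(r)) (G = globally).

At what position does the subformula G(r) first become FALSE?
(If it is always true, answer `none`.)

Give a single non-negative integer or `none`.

Answer: 0

Derivation:
s_0={p,q,r}: G(r)=False r=True
s_1={q,r}: G(r)=False r=True
s_2={s}: G(r)=False r=False
s_3={}: G(r)=False r=False
s_4={p}: G(r)=False r=False
s_5={p,q,r,s}: G(r)=True r=True
G(G(r)) holds globally = False
First violation at position 0.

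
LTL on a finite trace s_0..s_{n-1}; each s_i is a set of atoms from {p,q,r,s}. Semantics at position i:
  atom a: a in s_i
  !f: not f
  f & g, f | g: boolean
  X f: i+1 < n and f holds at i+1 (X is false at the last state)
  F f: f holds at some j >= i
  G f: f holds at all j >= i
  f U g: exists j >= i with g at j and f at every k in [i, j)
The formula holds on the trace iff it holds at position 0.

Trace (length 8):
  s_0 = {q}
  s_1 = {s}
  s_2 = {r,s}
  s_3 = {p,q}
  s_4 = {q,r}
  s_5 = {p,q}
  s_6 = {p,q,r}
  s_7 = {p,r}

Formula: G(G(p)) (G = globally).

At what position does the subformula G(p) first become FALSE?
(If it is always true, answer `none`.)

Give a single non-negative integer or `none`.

Answer: 0

Derivation:
s_0={q}: G(p)=False p=False
s_1={s}: G(p)=False p=False
s_2={r,s}: G(p)=False p=False
s_3={p,q}: G(p)=False p=True
s_4={q,r}: G(p)=False p=False
s_5={p,q}: G(p)=True p=True
s_6={p,q,r}: G(p)=True p=True
s_7={p,r}: G(p)=True p=True
G(G(p)) holds globally = False
First violation at position 0.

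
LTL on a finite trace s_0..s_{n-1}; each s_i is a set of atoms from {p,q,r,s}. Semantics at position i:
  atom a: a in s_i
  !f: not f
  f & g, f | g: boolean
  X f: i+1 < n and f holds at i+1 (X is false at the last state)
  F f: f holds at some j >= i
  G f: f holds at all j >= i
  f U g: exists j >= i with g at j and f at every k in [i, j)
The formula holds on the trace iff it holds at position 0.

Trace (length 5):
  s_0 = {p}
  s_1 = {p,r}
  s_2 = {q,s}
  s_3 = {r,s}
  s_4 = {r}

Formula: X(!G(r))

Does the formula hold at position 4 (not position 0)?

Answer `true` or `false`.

s_0={p}: X(!G(r))=True !G(r)=True G(r)=False r=False
s_1={p,r}: X(!G(r))=True !G(r)=True G(r)=False r=True
s_2={q,s}: X(!G(r))=False !G(r)=True G(r)=False r=False
s_3={r,s}: X(!G(r))=False !G(r)=False G(r)=True r=True
s_4={r}: X(!G(r))=False !G(r)=False G(r)=True r=True
Evaluating at position 4: result = False

Answer: false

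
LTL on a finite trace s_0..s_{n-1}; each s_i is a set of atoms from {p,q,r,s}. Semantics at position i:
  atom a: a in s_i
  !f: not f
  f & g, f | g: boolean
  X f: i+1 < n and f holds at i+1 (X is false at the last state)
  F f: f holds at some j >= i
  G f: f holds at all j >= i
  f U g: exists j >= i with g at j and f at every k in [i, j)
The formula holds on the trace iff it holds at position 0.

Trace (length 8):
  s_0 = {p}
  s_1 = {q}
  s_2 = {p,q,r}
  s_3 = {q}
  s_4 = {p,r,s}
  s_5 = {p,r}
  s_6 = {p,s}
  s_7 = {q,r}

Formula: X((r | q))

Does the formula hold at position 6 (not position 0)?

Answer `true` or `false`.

s_0={p}: X((r | q))=True (r | q)=False r=False q=False
s_1={q}: X((r | q))=True (r | q)=True r=False q=True
s_2={p,q,r}: X((r | q))=True (r | q)=True r=True q=True
s_3={q}: X((r | q))=True (r | q)=True r=False q=True
s_4={p,r,s}: X((r | q))=True (r | q)=True r=True q=False
s_5={p,r}: X((r | q))=False (r | q)=True r=True q=False
s_6={p,s}: X((r | q))=True (r | q)=False r=False q=False
s_7={q,r}: X((r | q))=False (r | q)=True r=True q=True
Evaluating at position 6: result = True

Answer: true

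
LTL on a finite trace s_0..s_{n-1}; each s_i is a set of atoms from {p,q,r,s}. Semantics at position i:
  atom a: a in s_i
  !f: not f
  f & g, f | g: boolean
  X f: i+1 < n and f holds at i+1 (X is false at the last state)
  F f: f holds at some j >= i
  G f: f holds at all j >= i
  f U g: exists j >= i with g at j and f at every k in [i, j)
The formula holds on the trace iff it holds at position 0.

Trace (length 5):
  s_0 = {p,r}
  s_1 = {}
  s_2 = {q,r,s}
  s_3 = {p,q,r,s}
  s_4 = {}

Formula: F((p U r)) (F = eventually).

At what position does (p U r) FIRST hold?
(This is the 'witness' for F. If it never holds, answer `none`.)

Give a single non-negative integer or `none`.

Answer: 0

Derivation:
s_0={p,r}: (p U r)=True p=True r=True
s_1={}: (p U r)=False p=False r=False
s_2={q,r,s}: (p U r)=True p=False r=True
s_3={p,q,r,s}: (p U r)=True p=True r=True
s_4={}: (p U r)=False p=False r=False
F((p U r)) holds; first witness at position 0.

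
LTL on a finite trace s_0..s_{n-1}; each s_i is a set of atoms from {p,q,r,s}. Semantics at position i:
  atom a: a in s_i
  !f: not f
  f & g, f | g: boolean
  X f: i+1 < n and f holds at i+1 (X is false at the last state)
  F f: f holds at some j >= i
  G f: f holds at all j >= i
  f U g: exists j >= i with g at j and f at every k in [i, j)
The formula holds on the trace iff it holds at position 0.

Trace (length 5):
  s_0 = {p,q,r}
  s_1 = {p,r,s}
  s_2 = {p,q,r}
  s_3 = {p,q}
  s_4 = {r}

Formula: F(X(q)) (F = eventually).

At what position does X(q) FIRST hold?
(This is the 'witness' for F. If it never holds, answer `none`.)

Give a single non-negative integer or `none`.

s_0={p,q,r}: X(q)=False q=True
s_1={p,r,s}: X(q)=True q=False
s_2={p,q,r}: X(q)=True q=True
s_3={p,q}: X(q)=False q=True
s_4={r}: X(q)=False q=False
F(X(q)) holds; first witness at position 1.

Answer: 1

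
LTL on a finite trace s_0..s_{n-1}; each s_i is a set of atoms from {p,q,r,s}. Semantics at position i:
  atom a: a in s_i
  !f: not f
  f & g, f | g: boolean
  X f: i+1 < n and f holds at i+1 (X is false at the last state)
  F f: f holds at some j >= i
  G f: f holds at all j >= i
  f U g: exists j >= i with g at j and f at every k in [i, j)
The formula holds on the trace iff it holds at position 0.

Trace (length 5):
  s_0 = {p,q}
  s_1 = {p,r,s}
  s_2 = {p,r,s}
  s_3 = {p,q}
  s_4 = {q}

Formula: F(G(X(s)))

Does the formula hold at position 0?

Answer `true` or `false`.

s_0={p,q}: F(G(X(s)))=False G(X(s))=False X(s)=True s=False
s_1={p,r,s}: F(G(X(s)))=False G(X(s))=False X(s)=True s=True
s_2={p,r,s}: F(G(X(s)))=False G(X(s))=False X(s)=False s=True
s_3={p,q}: F(G(X(s)))=False G(X(s))=False X(s)=False s=False
s_4={q}: F(G(X(s)))=False G(X(s))=False X(s)=False s=False

Answer: false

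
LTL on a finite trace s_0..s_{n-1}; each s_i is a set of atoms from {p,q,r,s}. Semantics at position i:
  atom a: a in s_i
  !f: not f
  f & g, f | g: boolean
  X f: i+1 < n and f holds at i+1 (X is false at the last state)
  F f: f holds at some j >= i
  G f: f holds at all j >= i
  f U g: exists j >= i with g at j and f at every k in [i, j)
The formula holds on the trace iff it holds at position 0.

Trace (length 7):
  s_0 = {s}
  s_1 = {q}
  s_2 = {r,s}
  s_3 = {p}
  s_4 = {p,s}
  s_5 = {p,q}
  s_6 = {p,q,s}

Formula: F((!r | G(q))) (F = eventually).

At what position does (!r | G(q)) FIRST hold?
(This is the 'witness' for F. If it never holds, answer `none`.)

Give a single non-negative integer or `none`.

Answer: 0

Derivation:
s_0={s}: (!r | G(q))=True !r=True r=False G(q)=False q=False
s_1={q}: (!r | G(q))=True !r=True r=False G(q)=False q=True
s_2={r,s}: (!r | G(q))=False !r=False r=True G(q)=False q=False
s_3={p}: (!r | G(q))=True !r=True r=False G(q)=False q=False
s_4={p,s}: (!r | G(q))=True !r=True r=False G(q)=False q=False
s_5={p,q}: (!r | G(q))=True !r=True r=False G(q)=True q=True
s_6={p,q,s}: (!r | G(q))=True !r=True r=False G(q)=True q=True
F((!r | G(q))) holds; first witness at position 0.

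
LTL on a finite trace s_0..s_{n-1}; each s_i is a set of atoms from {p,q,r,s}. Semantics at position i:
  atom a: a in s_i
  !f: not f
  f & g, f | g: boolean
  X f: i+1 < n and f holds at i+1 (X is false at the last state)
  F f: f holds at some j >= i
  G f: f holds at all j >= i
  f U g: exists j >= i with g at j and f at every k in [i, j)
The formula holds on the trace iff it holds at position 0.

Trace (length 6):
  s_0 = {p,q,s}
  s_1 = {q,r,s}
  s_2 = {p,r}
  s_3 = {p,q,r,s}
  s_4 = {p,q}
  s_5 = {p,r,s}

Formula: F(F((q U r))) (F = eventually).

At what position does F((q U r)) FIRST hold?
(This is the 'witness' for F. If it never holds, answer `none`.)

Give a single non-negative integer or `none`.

Answer: 0

Derivation:
s_0={p,q,s}: F((q U r))=True (q U r)=True q=True r=False
s_1={q,r,s}: F((q U r))=True (q U r)=True q=True r=True
s_2={p,r}: F((q U r))=True (q U r)=True q=False r=True
s_3={p,q,r,s}: F((q U r))=True (q U r)=True q=True r=True
s_4={p,q}: F((q U r))=True (q U r)=True q=True r=False
s_5={p,r,s}: F((q U r))=True (q U r)=True q=False r=True
F(F((q U r))) holds; first witness at position 0.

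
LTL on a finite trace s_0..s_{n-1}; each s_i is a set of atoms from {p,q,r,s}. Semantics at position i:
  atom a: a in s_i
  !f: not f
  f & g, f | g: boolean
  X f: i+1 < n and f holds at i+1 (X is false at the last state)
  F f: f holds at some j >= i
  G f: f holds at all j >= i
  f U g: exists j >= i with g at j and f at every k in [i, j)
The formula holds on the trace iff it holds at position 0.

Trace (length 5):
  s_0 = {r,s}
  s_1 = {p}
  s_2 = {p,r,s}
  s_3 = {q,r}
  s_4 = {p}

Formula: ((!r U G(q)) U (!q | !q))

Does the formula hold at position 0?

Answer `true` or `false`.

s_0={r,s}: ((!r U G(q)) U (!q | !q))=True (!r U G(q))=False !r=False r=True G(q)=False q=False (!q | !q)=True !q=True
s_1={p}: ((!r U G(q)) U (!q | !q))=True (!r U G(q))=False !r=True r=False G(q)=False q=False (!q | !q)=True !q=True
s_2={p,r,s}: ((!r U G(q)) U (!q | !q))=True (!r U G(q))=False !r=False r=True G(q)=False q=False (!q | !q)=True !q=True
s_3={q,r}: ((!r U G(q)) U (!q | !q))=False (!r U G(q))=False !r=False r=True G(q)=False q=True (!q | !q)=False !q=False
s_4={p}: ((!r U G(q)) U (!q | !q))=True (!r U G(q))=False !r=True r=False G(q)=False q=False (!q | !q)=True !q=True

Answer: true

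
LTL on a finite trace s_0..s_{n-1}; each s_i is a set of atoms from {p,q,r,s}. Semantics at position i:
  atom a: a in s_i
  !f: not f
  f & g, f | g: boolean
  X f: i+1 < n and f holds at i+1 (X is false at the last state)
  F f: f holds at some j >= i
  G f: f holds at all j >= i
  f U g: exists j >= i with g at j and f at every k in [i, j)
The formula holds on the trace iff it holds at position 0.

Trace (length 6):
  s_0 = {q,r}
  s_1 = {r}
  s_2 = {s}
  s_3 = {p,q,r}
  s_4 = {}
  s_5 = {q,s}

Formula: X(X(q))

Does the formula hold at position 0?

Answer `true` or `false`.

s_0={q,r}: X(X(q))=False X(q)=False q=True
s_1={r}: X(X(q))=True X(q)=False q=False
s_2={s}: X(X(q))=False X(q)=True q=False
s_3={p,q,r}: X(X(q))=True X(q)=False q=True
s_4={}: X(X(q))=False X(q)=True q=False
s_5={q,s}: X(X(q))=False X(q)=False q=True

Answer: false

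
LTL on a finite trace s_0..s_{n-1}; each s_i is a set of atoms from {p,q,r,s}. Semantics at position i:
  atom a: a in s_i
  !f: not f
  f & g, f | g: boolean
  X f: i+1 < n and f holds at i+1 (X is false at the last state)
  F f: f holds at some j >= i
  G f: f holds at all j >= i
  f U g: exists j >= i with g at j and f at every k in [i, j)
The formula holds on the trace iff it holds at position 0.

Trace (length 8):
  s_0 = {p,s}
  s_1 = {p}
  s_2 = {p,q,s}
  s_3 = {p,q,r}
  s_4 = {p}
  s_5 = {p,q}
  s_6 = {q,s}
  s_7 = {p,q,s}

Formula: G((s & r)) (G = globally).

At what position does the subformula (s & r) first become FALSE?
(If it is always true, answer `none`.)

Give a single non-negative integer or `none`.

s_0={p,s}: (s & r)=False s=True r=False
s_1={p}: (s & r)=False s=False r=False
s_2={p,q,s}: (s & r)=False s=True r=False
s_3={p,q,r}: (s & r)=False s=False r=True
s_4={p}: (s & r)=False s=False r=False
s_5={p,q}: (s & r)=False s=False r=False
s_6={q,s}: (s & r)=False s=True r=False
s_7={p,q,s}: (s & r)=False s=True r=False
G((s & r)) holds globally = False
First violation at position 0.

Answer: 0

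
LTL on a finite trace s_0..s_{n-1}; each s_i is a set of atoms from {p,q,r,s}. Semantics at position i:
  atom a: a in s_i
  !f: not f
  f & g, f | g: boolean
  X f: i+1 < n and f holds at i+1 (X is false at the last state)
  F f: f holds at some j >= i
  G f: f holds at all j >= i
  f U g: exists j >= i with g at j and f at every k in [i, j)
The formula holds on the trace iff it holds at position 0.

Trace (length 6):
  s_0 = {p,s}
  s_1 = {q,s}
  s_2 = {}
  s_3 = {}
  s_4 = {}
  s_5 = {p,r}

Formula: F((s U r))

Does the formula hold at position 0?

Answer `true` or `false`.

Answer: true

Derivation:
s_0={p,s}: F((s U r))=True (s U r)=False s=True r=False
s_1={q,s}: F((s U r))=True (s U r)=False s=True r=False
s_2={}: F((s U r))=True (s U r)=False s=False r=False
s_3={}: F((s U r))=True (s U r)=False s=False r=False
s_4={}: F((s U r))=True (s U r)=False s=False r=False
s_5={p,r}: F((s U r))=True (s U r)=True s=False r=True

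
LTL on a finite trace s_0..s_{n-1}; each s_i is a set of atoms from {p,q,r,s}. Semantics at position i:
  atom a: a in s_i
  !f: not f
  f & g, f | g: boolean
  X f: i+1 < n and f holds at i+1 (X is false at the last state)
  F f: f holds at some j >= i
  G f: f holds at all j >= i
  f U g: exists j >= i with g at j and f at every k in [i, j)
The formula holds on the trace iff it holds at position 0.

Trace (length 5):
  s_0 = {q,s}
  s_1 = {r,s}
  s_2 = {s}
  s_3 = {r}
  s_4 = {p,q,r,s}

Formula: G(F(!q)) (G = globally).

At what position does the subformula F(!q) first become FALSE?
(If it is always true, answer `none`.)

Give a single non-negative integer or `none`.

s_0={q,s}: F(!q)=True !q=False q=True
s_1={r,s}: F(!q)=True !q=True q=False
s_2={s}: F(!q)=True !q=True q=False
s_3={r}: F(!q)=True !q=True q=False
s_4={p,q,r,s}: F(!q)=False !q=False q=True
G(F(!q)) holds globally = False
First violation at position 4.

Answer: 4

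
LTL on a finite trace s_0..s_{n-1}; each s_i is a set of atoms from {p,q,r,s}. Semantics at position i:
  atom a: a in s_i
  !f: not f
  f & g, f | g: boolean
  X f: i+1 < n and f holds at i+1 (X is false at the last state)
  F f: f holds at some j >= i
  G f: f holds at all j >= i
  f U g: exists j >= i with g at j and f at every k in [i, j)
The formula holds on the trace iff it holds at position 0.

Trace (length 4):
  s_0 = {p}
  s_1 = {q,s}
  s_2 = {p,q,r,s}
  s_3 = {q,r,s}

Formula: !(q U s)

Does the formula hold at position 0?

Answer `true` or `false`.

Answer: true

Derivation:
s_0={p}: !(q U s)=True (q U s)=False q=False s=False
s_1={q,s}: !(q U s)=False (q U s)=True q=True s=True
s_2={p,q,r,s}: !(q U s)=False (q U s)=True q=True s=True
s_3={q,r,s}: !(q U s)=False (q U s)=True q=True s=True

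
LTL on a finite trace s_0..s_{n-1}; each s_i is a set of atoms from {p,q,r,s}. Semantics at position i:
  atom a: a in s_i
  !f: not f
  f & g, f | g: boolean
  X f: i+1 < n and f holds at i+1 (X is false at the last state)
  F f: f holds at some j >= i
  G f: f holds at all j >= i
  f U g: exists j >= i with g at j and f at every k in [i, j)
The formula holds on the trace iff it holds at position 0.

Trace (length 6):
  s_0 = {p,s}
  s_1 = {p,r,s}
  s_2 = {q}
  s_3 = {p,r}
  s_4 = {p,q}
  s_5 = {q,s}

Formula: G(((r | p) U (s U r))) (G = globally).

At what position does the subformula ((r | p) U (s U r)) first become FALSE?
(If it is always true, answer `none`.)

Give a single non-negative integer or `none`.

s_0={p,s}: ((r | p) U (s U r))=True (r | p)=True r=False p=True (s U r)=True s=True
s_1={p,r,s}: ((r | p) U (s U r))=True (r | p)=True r=True p=True (s U r)=True s=True
s_2={q}: ((r | p) U (s U r))=False (r | p)=False r=False p=False (s U r)=False s=False
s_3={p,r}: ((r | p) U (s U r))=True (r | p)=True r=True p=True (s U r)=True s=False
s_4={p,q}: ((r | p) U (s U r))=False (r | p)=True r=False p=True (s U r)=False s=False
s_5={q,s}: ((r | p) U (s U r))=False (r | p)=False r=False p=False (s U r)=False s=True
G(((r | p) U (s U r))) holds globally = False
First violation at position 2.

Answer: 2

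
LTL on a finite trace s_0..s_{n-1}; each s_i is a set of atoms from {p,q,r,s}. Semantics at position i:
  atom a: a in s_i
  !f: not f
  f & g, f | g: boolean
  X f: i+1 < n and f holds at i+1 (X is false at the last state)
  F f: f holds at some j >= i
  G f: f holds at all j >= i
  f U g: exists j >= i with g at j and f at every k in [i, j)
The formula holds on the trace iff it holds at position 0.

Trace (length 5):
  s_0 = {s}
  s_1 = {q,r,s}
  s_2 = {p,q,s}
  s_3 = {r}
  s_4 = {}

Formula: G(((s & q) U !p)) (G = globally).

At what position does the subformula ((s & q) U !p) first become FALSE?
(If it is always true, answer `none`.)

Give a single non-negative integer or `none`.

s_0={s}: ((s & q) U !p)=True (s & q)=False s=True q=False !p=True p=False
s_1={q,r,s}: ((s & q) U !p)=True (s & q)=True s=True q=True !p=True p=False
s_2={p,q,s}: ((s & q) U !p)=True (s & q)=True s=True q=True !p=False p=True
s_3={r}: ((s & q) U !p)=True (s & q)=False s=False q=False !p=True p=False
s_4={}: ((s & q) U !p)=True (s & q)=False s=False q=False !p=True p=False
G(((s & q) U !p)) holds globally = True
No violation — formula holds at every position.

Answer: none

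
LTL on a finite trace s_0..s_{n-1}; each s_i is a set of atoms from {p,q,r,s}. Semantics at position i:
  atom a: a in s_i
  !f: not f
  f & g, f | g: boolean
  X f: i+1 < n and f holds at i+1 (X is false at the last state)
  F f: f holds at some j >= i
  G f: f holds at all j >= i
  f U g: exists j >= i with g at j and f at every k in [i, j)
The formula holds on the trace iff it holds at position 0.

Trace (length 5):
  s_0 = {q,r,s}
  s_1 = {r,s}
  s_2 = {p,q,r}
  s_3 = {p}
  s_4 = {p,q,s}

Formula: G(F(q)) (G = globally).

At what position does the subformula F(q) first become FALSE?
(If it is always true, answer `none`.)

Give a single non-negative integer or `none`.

Answer: none

Derivation:
s_0={q,r,s}: F(q)=True q=True
s_1={r,s}: F(q)=True q=False
s_2={p,q,r}: F(q)=True q=True
s_3={p}: F(q)=True q=False
s_4={p,q,s}: F(q)=True q=True
G(F(q)) holds globally = True
No violation — formula holds at every position.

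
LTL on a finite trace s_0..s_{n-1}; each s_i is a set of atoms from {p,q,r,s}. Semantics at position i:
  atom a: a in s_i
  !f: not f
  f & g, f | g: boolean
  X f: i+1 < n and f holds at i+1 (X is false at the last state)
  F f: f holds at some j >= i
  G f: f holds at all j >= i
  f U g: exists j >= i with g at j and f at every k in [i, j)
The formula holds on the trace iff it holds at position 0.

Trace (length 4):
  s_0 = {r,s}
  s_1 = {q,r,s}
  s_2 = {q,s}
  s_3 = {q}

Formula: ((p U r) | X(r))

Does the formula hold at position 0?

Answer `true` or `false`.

Answer: true

Derivation:
s_0={r,s}: ((p U r) | X(r))=True (p U r)=True p=False r=True X(r)=True
s_1={q,r,s}: ((p U r) | X(r))=True (p U r)=True p=False r=True X(r)=False
s_2={q,s}: ((p U r) | X(r))=False (p U r)=False p=False r=False X(r)=False
s_3={q}: ((p U r) | X(r))=False (p U r)=False p=False r=False X(r)=False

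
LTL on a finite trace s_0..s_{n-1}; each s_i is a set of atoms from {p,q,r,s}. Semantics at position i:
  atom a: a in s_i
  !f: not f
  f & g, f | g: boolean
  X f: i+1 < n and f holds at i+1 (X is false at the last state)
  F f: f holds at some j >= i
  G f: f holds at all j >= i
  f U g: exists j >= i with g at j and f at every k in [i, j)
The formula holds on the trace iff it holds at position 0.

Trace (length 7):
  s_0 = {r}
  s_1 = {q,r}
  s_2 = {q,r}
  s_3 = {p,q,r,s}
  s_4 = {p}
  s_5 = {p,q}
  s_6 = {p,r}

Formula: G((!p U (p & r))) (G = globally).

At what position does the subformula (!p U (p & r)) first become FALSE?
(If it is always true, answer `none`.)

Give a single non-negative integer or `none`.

s_0={r}: (!p U (p & r))=True !p=True p=False (p & r)=False r=True
s_1={q,r}: (!p U (p & r))=True !p=True p=False (p & r)=False r=True
s_2={q,r}: (!p U (p & r))=True !p=True p=False (p & r)=False r=True
s_3={p,q,r,s}: (!p U (p & r))=True !p=False p=True (p & r)=True r=True
s_4={p}: (!p U (p & r))=False !p=False p=True (p & r)=False r=False
s_5={p,q}: (!p U (p & r))=False !p=False p=True (p & r)=False r=False
s_6={p,r}: (!p U (p & r))=True !p=False p=True (p & r)=True r=True
G((!p U (p & r))) holds globally = False
First violation at position 4.

Answer: 4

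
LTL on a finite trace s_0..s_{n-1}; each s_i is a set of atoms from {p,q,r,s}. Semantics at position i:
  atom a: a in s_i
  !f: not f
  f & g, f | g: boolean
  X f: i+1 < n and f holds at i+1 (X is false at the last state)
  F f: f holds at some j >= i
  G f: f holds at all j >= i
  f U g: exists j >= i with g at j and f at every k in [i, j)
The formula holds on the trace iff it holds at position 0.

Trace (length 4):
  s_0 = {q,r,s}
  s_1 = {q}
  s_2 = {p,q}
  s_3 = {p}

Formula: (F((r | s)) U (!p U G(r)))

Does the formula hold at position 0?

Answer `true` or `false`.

s_0={q,r,s}: (F((r | s)) U (!p U G(r)))=False F((r | s))=True (r | s)=True r=True s=True (!p U G(r))=False !p=True p=False G(r)=False
s_1={q}: (F((r | s)) U (!p U G(r)))=False F((r | s))=False (r | s)=False r=False s=False (!p U G(r))=False !p=True p=False G(r)=False
s_2={p,q}: (F((r | s)) U (!p U G(r)))=False F((r | s))=False (r | s)=False r=False s=False (!p U G(r))=False !p=False p=True G(r)=False
s_3={p}: (F((r | s)) U (!p U G(r)))=False F((r | s))=False (r | s)=False r=False s=False (!p U G(r))=False !p=False p=True G(r)=False

Answer: false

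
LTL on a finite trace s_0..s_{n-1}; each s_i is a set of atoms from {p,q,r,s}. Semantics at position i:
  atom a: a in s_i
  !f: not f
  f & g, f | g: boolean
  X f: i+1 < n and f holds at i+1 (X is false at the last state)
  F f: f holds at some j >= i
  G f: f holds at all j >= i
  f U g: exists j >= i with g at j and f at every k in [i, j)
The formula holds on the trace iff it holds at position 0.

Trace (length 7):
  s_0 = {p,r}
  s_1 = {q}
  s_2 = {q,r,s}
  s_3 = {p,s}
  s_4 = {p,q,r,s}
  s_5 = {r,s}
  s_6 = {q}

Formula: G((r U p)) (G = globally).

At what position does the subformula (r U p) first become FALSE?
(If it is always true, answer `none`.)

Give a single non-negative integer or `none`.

Answer: 1

Derivation:
s_0={p,r}: (r U p)=True r=True p=True
s_1={q}: (r U p)=False r=False p=False
s_2={q,r,s}: (r U p)=True r=True p=False
s_3={p,s}: (r U p)=True r=False p=True
s_4={p,q,r,s}: (r U p)=True r=True p=True
s_5={r,s}: (r U p)=False r=True p=False
s_6={q}: (r U p)=False r=False p=False
G((r U p)) holds globally = False
First violation at position 1.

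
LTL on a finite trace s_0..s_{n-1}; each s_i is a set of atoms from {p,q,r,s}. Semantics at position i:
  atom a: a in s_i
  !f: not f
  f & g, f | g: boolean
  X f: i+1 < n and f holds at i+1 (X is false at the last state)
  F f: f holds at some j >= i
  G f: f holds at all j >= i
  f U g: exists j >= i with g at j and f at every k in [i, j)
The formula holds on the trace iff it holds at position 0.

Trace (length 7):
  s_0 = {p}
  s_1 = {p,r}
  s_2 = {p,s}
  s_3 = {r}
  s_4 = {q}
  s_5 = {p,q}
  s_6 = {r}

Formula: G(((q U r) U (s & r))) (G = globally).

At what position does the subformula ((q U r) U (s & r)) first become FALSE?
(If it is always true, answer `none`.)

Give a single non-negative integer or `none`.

Answer: 0

Derivation:
s_0={p}: ((q U r) U (s & r))=False (q U r)=False q=False r=False (s & r)=False s=False
s_1={p,r}: ((q U r) U (s & r))=False (q U r)=True q=False r=True (s & r)=False s=False
s_2={p,s}: ((q U r) U (s & r))=False (q U r)=False q=False r=False (s & r)=False s=True
s_3={r}: ((q U r) U (s & r))=False (q U r)=True q=False r=True (s & r)=False s=False
s_4={q}: ((q U r) U (s & r))=False (q U r)=True q=True r=False (s & r)=False s=False
s_5={p,q}: ((q U r) U (s & r))=False (q U r)=True q=True r=False (s & r)=False s=False
s_6={r}: ((q U r) U (s & r))=False (q U r)=True q=False r=True (s & r)=False s=False
G(((q U r) U (s & r))) holds globally = False
First violation at position 0.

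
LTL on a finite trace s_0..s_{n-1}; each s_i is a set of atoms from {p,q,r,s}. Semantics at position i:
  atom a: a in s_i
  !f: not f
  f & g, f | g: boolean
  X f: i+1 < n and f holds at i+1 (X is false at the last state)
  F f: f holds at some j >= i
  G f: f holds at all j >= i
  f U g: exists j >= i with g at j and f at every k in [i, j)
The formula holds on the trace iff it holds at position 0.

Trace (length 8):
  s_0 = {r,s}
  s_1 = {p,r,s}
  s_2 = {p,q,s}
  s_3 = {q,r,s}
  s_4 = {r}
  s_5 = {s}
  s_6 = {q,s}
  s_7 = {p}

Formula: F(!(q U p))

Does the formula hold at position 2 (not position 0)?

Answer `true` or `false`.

s_0={r,s}: F(!(q U p))=True !(q U p)=True (q U p)=False q=False p=False
s_1={p,r,s}: F(!(q U p))=True !(q U p)=False (q U p)=True q=False p=True
s_2={p,q,s}: F(!(q U p))=True !(q U p)=False (q U p)=True q=True p=True
s_3={q,r,s}: F(!(q U p))=True !(q U p)=True (q U p)=False q=True p=False
s_4={r}: F(!(q U p))=True !(q U p)=True (q U p)=False q=False p=False
s_5={s}: F(!(q U p))=True !(q U p)=True (q U p)=False q=False p=False
s_6={q,s}: F(!(q U p))=False !(q U p)=False (q U p)=True q=True p=False
s_7={p}: F(!(q U p))=False !(q U p)=False (q U p)=True q=False p=True
Evaluating at position 2: result = True

Answer: true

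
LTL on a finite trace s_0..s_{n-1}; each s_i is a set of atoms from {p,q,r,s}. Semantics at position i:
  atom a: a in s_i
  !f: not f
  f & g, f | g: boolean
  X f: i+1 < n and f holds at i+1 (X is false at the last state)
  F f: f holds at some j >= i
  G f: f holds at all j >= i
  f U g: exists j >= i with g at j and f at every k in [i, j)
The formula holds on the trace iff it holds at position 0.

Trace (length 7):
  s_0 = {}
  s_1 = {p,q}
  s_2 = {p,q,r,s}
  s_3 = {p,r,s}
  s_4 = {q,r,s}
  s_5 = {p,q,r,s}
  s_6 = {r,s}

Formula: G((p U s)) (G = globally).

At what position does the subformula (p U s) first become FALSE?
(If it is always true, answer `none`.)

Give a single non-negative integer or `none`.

s_0={}: (p U s)=False p=False s=False
s_1={p,q}: (p U s)=True p=True s=False
s_2={p,q,r,s}: (p U s)=True p=True s=True
s_3={p,r,s}: (p U s)=True p=True s=True
s_4={q,r,s}: (p U s)=True p=False s=True
s_5={p,q,r,s}: (p U s)=True p=True s=True
s_6={r,s}: (p U s)=True p=False s=True
G((p U s)) holds globally = False
First violation at position 0.

Answer: 0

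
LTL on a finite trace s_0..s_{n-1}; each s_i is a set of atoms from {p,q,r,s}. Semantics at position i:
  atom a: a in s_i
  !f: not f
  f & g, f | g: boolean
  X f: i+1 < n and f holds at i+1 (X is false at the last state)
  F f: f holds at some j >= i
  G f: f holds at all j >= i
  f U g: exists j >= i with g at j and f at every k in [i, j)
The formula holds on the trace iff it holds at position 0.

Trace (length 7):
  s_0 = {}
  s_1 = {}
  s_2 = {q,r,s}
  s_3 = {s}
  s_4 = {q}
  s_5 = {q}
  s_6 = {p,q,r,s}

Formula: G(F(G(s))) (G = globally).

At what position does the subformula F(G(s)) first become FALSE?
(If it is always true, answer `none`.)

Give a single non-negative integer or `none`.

Answer: none

Derivation:
s_0={}: F(G(s))=True G(s)=False s=False
s_1={}: F(G(s))=True G(s)=False s=False
s_2={q,r,s}: F(G(s))=True G(s)=False s=True
s_3={s}: F(G(s))=True G(s)=False s=True
s_4={q}: F(G(s))=True G(s)=False s=False
s_5={q}: F(G(s))=True G(s)=False s=False
s_6={p,q,r,s}: F(G(s))=True G(s)=True s=True
G(F(G(s))) holds globally = True
No violation — formula holds at every position.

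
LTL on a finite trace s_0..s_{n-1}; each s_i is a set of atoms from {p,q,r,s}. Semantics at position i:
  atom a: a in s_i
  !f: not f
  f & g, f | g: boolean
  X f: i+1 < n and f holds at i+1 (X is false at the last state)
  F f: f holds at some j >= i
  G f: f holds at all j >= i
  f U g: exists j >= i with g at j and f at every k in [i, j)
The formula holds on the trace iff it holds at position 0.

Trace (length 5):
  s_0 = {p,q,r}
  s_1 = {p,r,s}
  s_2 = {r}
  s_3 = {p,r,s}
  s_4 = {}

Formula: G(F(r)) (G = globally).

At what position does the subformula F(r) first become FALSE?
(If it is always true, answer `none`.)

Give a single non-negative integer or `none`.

Answer: 4

Derivation:
s_0={p,q,r}: F(r)=True r=True
s_1={p,r,s}: F(r)=True r=True
s_2={r}: F(r)=True r=True
s_3={p,r,s}: F(r)=True r=True
s_4={}: F(r)=False r=False
G(F(r)) holds globally = False
First violation at position 4.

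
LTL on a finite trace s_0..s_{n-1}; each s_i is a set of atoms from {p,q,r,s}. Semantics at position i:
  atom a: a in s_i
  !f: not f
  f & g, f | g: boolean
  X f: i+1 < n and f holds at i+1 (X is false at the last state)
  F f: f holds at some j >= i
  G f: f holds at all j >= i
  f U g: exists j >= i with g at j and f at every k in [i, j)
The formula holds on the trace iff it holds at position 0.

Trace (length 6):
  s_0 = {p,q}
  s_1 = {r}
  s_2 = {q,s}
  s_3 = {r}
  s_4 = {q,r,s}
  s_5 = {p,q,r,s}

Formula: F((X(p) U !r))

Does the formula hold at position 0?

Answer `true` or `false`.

Answer: true

Derivation:
s_0={p,q}: F((X(p) U !r))=True (X(p) U !r)=True X(p)=False p=True !r=True r=False
s_1={r}: F((X(p) U !r))=True (X(p) U !r)=False X(p)=False p=False !r=False r=True
s_2={q,s}: F((X(p) U !r))=True (X(p) U !r)=True X(p)=False p=False !r=True r=False
s_3={r}: F((X(p) U !r))=False (X(p) U !r)=False X(p)=False p=False !r=False r=True
s_4={q,r,s}: F((X(p) U !r))=False (X(p) U !r)=False X(p)=True p=False !r=False r=True
s_5={p,q,r,s}: F((X(p) U !r))=False (X(p) U !r)=False X(p)=False p=True !r=False r=True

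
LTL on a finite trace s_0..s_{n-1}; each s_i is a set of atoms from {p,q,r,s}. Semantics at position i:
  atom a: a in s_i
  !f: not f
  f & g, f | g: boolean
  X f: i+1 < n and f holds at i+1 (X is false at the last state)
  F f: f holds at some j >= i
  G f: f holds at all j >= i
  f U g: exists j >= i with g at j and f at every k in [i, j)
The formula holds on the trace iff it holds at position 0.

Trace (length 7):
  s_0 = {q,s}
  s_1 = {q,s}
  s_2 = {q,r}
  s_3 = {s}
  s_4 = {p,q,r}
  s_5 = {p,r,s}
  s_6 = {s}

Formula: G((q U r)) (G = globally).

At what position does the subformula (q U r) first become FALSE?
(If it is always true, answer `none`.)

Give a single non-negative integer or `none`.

s_0={q,s}: (q U r)=True q=True r=False
s_1={q,s}: (q U r)=True q=True r=False
s_2={q,r}: (q U r)=True q=True r=True
s_3={s}: (q U r)=False q=False r=False
s_4={p,q,r}: (q U r)=True q=True r=True
s_5={p,r,s}: (q U r)=True q=False r=True
s_6={s}: (q U r)=False q=False r=False
G((q U r)) holds globally = False
First violation at position 3.

Answer: 3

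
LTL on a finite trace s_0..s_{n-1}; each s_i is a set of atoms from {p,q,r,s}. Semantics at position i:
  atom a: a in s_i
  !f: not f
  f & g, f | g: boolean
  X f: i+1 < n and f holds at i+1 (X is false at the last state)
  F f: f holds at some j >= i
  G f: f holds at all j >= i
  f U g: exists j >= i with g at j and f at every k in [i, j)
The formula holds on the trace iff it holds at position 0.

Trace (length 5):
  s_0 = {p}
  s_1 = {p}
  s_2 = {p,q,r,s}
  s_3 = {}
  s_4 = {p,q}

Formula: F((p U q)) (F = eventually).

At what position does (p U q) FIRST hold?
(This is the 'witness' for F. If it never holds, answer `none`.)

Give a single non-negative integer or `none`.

Answer: 0

Derivation:
s_0={p}: (p U q)=True p=True q=False
s_1={p}: (p U q)=True p=True q=False
s_2={p,q,r,s}: (p U q)=True p=True q=True
s_3={}: (p U q)=False p=False q=False
s_4={p,q}: (p U q)=True p=True q=True
F((p U q)) holds; first witness at position 0.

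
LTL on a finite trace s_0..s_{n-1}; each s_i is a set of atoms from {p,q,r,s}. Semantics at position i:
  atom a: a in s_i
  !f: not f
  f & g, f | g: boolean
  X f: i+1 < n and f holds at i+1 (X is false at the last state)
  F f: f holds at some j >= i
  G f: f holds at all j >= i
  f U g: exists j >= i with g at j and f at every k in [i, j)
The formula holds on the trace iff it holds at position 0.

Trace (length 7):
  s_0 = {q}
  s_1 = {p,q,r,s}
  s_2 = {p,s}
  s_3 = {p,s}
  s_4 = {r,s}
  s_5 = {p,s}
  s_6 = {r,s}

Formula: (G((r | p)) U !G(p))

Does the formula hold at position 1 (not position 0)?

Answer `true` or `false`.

Answer: true

Derivation:
s_0={q}: (G((r | p)) U !G(p))=True G((r | p))=False (r | p)=False r=False p=False !G(p)=True G(p)=False
s_1={p,q,r,s}: (G((r | p)) U !G(p))=True G((r | p))=True (r | p)=True r=True p=True !G(p)=True G(p)=False
s_2={p,s}: (G((r | p)) U !G(p))=True G((r | p))=True (r | p)=True r=False p=True !G(p)=True G(p)=False
s_3={p,s}: (G((r | p)) U !G(p))=True G((r | p))=True (r | p)=True r=False p=True !G(p)=True G(p)=False
s_4={r,s}: (G((r | p)) U !G(p))=True G((r | p))=True (r | p)=True r=True p=False !G(p)=True G(p)=False
s_5={p,s}: (G((r | p)) U !G(p))=True G((r | p))=True (r | p)=True r=False p=True !G(p)=True G(p)=False
s_6={r,s}: (G((r | p)) U !G(p))=True G((r | p))=True (r | p)=True r=True p=False !G(p)=True G(p)=False
Evaluating at position 1: result = True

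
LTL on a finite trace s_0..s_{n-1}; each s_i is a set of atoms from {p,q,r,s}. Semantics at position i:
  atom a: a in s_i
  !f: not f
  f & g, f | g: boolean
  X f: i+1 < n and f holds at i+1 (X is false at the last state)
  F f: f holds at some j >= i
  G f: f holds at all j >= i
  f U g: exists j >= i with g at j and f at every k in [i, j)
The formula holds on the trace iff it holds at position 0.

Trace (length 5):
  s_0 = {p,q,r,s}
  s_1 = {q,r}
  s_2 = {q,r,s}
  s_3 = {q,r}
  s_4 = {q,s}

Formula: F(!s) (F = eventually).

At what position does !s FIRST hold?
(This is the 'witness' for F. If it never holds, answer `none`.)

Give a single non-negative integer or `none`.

s_0={p,q,r,s}: !s=False s=True
s_1={q,r}: !s=True s=False
s_2={q,r,s}: !s=False s=True
s_3={q,r}: !s=True s=False
s_4={q,s}: !s=False s=True
F(!s) holds; first witness at position 1.

Answer: 1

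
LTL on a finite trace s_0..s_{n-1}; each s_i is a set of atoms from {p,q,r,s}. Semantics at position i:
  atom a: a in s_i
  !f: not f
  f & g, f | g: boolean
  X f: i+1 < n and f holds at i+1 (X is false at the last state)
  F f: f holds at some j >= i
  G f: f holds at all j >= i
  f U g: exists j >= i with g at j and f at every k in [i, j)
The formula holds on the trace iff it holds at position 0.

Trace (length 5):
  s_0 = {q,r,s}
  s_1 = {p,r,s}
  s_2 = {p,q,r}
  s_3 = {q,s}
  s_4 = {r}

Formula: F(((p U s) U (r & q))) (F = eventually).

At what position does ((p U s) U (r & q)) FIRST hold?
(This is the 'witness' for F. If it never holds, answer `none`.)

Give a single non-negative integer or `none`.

s_0={q,r,s}: ((p U s) U (r & q))=True (p U s)=True p=False s=True (r & q)=True r=True q=True
s_1={p,r,s}: ((p U s) U (r & q))=True (p U s)=True p=True s=True (r & q)=False r=True q=False
s_2={p,q,r}: ((p U s) U (r & q))=True (p U s)=True p=True s=False (r & q)=True r=True q=True
s_3={q,s}: ((p U s) U (r & q))=False (p U s)=True p=False s=True (r & q)=False r=False q=True
s_4={r}: ((p U s) U (r & q))=False (p U s)=False p=False s=False (r & q)=False r=True q=False
F(((p U s) U (r & q))) holds; first witness at position 0.

Answer: 0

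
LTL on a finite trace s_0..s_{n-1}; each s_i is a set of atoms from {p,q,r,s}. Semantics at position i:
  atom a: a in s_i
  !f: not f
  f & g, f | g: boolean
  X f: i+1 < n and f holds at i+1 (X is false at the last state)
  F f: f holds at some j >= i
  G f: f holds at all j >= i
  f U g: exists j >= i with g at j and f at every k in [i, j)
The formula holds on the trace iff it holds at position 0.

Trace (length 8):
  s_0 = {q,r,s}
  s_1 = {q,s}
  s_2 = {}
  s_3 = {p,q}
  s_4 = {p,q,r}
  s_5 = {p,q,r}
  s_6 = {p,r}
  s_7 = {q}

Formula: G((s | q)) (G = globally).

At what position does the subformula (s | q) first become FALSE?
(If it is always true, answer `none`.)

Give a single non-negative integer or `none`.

s_0={q,r,s}: (s | q)=True s=True q=True
s_1={q,s}: (s | q)=True s=True q=True
s_2={}: (s | q)=False s=False q=False
s_3={p,q}: (s | q)=True s=False q=True
s_4={p,q,r}: (s | q)=True s=False q=True
s_5={p,q,r}: (s | q)=True s=False q=True
s_6={p,r}: (s | q)=False s=False q=False
s_7={q}: (s | q)=True s=False q=True
G((s | q)) holds globally = False
First violation at position 2.

Answer: 2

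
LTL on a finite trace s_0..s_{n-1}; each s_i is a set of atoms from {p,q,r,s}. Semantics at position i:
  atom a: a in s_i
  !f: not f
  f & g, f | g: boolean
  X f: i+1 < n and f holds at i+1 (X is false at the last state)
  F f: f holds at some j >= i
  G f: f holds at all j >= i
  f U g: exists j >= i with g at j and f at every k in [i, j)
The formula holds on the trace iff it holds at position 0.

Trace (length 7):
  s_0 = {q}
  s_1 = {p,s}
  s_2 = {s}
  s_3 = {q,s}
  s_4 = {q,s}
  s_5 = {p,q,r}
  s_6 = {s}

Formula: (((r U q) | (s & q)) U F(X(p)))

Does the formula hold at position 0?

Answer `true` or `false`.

Answer: true

Derivation:
s_0={q}: (((r U q) | (s & q)) U F(X(p)))=True ((r U q) | (s & q))=True (r U q)=True r=False q=True (s & q)=False s=False F(X(p))=True X(p)=True p=False
s_1={p,s}: (((r U q) | (s & q)) U F(X(p)))=True ((r U q) | (s & q))=False (r U q)=False r=False q=False (s & q)=False s=True F(X(p))=True X(p)=False p=True
s_2={s}: (((r U q) | (s & q)) U F(X(p)))=True ((r U q) | (s & q))=False (r U q)=False r=False q=False (s & q)=False s=True F(X(p))=True X(p)=False p=False
s_3={q,s}: (((r U q) | (s & q)) U F(X(p)))=True ((r U q) | (s & q))=True (r U q)=True r=False q=True (s & q)=True s=True F(X(p))=True X(p)=False p=False
s_4={q,s}: (((r U q) | (s & q)) U F(X(p)))=True ((r U q) | (s & q))=True (r U q)=True r=False q=True (s & q)=True s=True F(X(p))=True X(p)=True p=False
s_5={p,q,r}: (((r U q) | (s & q)) U F(X(p)))=False ((r U q) | (s & q))=True (r U q)=True r=True q=True (s & q)=False s=False F(X(p))=False X(p)=False p=True
s_6={s}: (((r U q) | (s & q)) U F(X(p)))=False ((r U q) | (s & q))=False (r U q)=False r=False q=False (s & q)=False s=True F(X(p))=False X(p)=False p=False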